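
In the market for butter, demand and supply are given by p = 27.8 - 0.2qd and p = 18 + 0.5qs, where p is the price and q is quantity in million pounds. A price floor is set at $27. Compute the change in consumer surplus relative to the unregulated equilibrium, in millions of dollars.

Rearranging demand gives qd = 139 - 5p; rearranging supply gives qs = 2p - 36. Without the control the market clears where 139 - 5p = 2p - 36, i.e. p* = 25 and q* = 14.
Because the floor (27) lies above the market-clearing price, it is binding.
At p = 27: qd = 139 - 5·27 = 4 and qs = 2·27 - 36 = 18.
Consumer surplus without the control is ½ · (27.8 - 25) · 14 = 19.6.
With the floor, consumers buy 4 units at 27, so CS = ½ · (27.8 - 27) · 4 = 1.6.
Change in consumer surplus = 1.6 - 19.6 = -18.

-18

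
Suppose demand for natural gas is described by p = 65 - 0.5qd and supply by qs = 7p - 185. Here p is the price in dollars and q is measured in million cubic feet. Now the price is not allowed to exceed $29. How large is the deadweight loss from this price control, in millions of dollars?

567

Rearranging demand gives qd = 130 - 2p. Without the control the market clears where 130 - 2p = 7p - 185, i.e. p* = 35 and q* = 60.
Because the ceiling (29) lies below the market-clearing price, it is binding.
At p = 29: qd = 130 - 2·29 = 72 and qs = 7·29 - 185 = 18.
Quantity traded falls to 18. At q = 18 the demand price is (130 - 18)/2 = 56 and the supply price is (185 + 18)/7 = 29.
Deadweight loss = ½ · (56 - 29) · (60 - 18) = ½ · 27 · 42 = 567.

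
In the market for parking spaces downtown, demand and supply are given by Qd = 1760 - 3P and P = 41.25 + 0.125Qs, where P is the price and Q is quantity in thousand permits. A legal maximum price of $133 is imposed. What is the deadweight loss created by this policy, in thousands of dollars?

Rearranging supply gives Qs = 8P - 330. Equilibrium: 1760 - 3P = 8P - 330, so 2090 = 11P and P* = 190, Q* = 1190.
Since 133 < 190, the ceiling is binding.
At P = 133: Qd = 1760 - 3·133 = 1361 and Qs = 8·133 - 330 = 734.
Quantity traded falls to 734. At Q = 734 the demand price is (1760 - 734)/3 = 342 and the supply price is (330 + 734)/8 = 133.
Deadweight loss = ½ · (342 - 133) · (1190 - 734) = ½ · 209 · 456 = 47652.

47652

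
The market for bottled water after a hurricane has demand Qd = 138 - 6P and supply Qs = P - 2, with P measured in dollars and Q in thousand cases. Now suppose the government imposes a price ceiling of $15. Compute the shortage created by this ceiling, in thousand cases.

Without the control the market clears where 138 - 6P = P - 2, i.e. P* = 20 and Q* = 18.
Since 15 < 20, the ceiling is binding.
At P = 15: Qd = 138 - 6·15 = 48 and Qs = 15 - 2 = 13.
Shortage = Qd - Qs = 48 - 13 = 35.

35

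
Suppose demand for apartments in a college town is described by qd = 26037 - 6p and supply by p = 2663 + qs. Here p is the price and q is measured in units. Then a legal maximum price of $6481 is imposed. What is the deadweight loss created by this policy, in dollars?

0

Rearranging supply gives qs = p - 2663. In a free market, 26037 - 6p = p - 2663 gives the equilibrium p* = 4100, q* = 1437.
The ceiling of 6481 is above the equilibrium price 4100, so it is not binding; the market clears at p* = 4100, q* = 1437.
Since the control does not bind, no trades are prevented and deadweight loss is zero.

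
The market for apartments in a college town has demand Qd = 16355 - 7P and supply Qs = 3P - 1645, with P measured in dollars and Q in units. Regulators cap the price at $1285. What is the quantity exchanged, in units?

2210

Setting quantity demanded equal to quantity supplied, 16355 - 7P = 3P - 1645, gives P* = 1800 and Q* = 3755.
Since 1285 < 1800, the ceiling is binding.
At P = 1285: Qd = 16355 - 7·1285 = 7360 and Qs = 3·1285 - 1645 = 2210.
The quantity actually transacted is the short side, supply: 2210.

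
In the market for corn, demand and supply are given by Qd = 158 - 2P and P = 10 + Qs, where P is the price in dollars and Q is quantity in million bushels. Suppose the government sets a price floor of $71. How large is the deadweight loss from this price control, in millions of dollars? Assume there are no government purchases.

Rearranging supply gives Qs = P - 10. Without the control the market clears where 158 - 2P = P - 10, i.e. P* = 56 and Q* = 46.
The floor of 71 is above the equilibrium price 56, so it binds.
At P = 71: Qd = 158 - 2·71 = 16 and Qs = 71 - 10 = 61.
Quantity traded falls to 16. At Q = 16 the demand price is (158 - 16)/2 = 71 and the supply price is 10 + 16 = 26.
Deadweight loss = ½ · (71 - 26) · (46 - 16) = ½ · 45 · 30 = 675.

675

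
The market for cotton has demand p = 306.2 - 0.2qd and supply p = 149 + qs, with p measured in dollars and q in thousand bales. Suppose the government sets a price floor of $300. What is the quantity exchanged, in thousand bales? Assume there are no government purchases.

31

Rearranging demand gives qd = 1531 - 5p; rearranging supply gives qs = p - 149. Without the control the market clears where 1531 - 5p = p - 149, i.e. p* = 280 and q* = 131.
The floor of 300 is above the equilibrium price 280, so it binds.
At p = 300: qd = 1531 - 5·300 = 31 and qs = 300 - 149 = 151.
The quantity actually transacted is the short side, demand: 31.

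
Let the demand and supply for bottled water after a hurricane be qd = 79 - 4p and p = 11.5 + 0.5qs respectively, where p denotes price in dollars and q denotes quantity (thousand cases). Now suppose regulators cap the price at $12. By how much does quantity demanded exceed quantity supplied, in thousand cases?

30

Rearranging supply gives qs = 2p - 23. Setting quantity demanded equal to quantity supplied, 79 - 4p = 2p - 23, gives p* = 17 and q* = 11.
Because the ceiling (12) lies below the market-clearing price, it is binding.
At p = 12: qd = 79 - 4·12 = 31 and qs = 2·12 - 23 = 1.
Shortage = qd - qs = 31 - 1 = 30.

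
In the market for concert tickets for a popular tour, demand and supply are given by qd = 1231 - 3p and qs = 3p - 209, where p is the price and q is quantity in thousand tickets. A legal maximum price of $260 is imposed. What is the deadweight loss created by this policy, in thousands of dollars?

In a free market, 1231 - 3p = 3p - 209 gives the equilibrium p* = 240, q* = 511.
The ceiling of 260 is above the equilibrium price 240, so it is not binding; the market clears at p* = 240, q* = 511.
Since the control does not bind, no trades are prevented and deadweight loss is zero.

0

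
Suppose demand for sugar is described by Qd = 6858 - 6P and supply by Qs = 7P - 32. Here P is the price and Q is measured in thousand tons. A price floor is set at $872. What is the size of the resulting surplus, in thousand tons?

In a free market, 6858 - 6P = 7P - 32 gives the equilibrium P* = 530, Q* = 3678.
The floor of 872 is above the equilibrium price 530, so it binds.
At P = 872: Qd = 6858 - 6·872 = 1626 and Qs = 7·872 - 32 = 6072.
Surplus = Qs - Qd = 6072 - 1626 = 4446.

4446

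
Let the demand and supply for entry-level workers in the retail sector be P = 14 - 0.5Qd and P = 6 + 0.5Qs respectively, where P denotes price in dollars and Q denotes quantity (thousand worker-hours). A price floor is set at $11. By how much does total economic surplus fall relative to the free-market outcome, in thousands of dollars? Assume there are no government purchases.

2

Rearranging demand gives Qd = 28 - 2P; rearranging supply gives Qs = 2P - 12. Without the control the market clears where 28 - 2P = 2P - 12, i.e. P* = 10 and Q* = 8.
The floor of 11 is above the equilibrium price 10, so it binds.
At P = 11: Qd = 28 - 2·11 = 6 and Qs = 2·11 - 12 = 10.
Quantity traded falls to 6. At Q = 6 the demand price is (28 - 6)/2 = 11 and the supply price is (12 + 6)/2 = 9.
Deadweight loss = ½ · (11 - 9) · (8 - 6) = ½ · 2 · 2 = 2.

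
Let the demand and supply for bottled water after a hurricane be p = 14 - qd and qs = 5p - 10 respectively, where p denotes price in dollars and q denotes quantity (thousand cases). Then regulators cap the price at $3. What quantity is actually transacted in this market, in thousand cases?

Rearranging demand gives qd = 14 - p. In a free market, 14 - p = 5p - 10 gives the equilibrium p* = 4, q* = 10.
Since 3 < 4, the ceiling is binding.
At p = 3: qd = 14 - 3 = 11 and qs = 5·3 - 10 = 5.
The quantity actually transacted is the short side, supply: 5.

5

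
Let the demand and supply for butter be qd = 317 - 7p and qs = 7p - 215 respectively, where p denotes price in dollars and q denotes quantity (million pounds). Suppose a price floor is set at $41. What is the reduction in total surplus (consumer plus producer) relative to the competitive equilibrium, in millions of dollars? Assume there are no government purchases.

Setting quantity demanded equal to quantity supplied, 317 - 7p = 7p - 215, gives p* = 38 and q* = 51.
Since 41 > 38, the floor is binding.
At p = 41: qd = 317 - 7·41 = 30 and qs = 7·41 - 215 = 72.
Quantity traded falls to 30. At q = 30 the demand price is (317 - 30)/7 = 41 and the supply price is (215 + 30)/7 = 35.
Deadweight loss = ½ · (41 - 35) · (51 - 30) = ½ · 6 · 21 = 63.

63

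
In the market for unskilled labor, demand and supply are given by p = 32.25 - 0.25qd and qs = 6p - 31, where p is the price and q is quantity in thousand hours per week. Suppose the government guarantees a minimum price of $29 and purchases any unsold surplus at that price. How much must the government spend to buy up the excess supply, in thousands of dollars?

3770

Rearranging demand gives qd = 129 - 4p. Equilibrium: 129 - 4p = 6p - 31, so 160 = 10p and p* = 16, q* = 65.
The floor of 29 is above the equilibrium price 16, so it binds.
At p = 29: qd = 129 - 4·29 = 13 and qs = 6·29 - 31 = 143.
Surplus = qs - qd = 130.
Government expenditure = surplus × support price = 130 × 29 = 3770.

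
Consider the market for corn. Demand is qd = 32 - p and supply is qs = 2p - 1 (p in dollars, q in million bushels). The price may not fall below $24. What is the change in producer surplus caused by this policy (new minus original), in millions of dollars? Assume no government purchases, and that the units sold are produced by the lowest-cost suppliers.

61.75

Setting quantity demanded equal to quantity supplied, 32 - p = 2p - 1, gives p* = 11 and q* = 21.
Because the floor (24) lies above the market-clearing price, it is binding.
At p = 24: qd = 32 - 24 = 8 and qs = 2·24 - 1 = 47.
Producer surplus without the control is ½ · (11 - 0.5) · 21 = 110.25.
With the floor, 8 units are sold at 24. The supply price at q = 8 is 4.5, so PS = ½ · [(24 - 0.5) + (24 - 4.5)] · 8 = 172.
Change in producer surplus = 172 - 110.25 = 61.75.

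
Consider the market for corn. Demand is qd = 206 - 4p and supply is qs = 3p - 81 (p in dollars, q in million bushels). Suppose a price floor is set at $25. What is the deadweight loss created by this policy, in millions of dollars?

Equilibrium: 206 - 4p = 3p - 81, so 287 = 7p and p* = 41, q* = 42.
The floor of 25 is below the equilibrium price 41, so it is not binding; the market clears at p* = 41, q* = 42.
Since the control does not bind, no trades are prevented and deadweight loss is zero.

0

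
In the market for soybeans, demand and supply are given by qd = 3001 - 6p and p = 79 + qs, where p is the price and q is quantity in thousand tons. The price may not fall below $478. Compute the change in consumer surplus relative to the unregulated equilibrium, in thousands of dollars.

-9386

Rearranging supply gives qs = p - 79. In a free market, 3001 - 6p = p - 79 gives the equilibrium p* = 440, q* = 361.
Because the floor (478) lies above the market-clearing price, it is binding.
At p = 478: qd = 3001 - 6·478 = 133 and qs = 478 - 79 = 399.
Consumer surplus without the control is ½ · (3001/6 - 440) · 361 = 130321/12.
With the floor, consumers buy 133 units at 478, so CS = ½ · (3001/6 - 478) · 133 = 17689/12.
Change in consumer surplus = 17689/12 - 130321/12 = -9386.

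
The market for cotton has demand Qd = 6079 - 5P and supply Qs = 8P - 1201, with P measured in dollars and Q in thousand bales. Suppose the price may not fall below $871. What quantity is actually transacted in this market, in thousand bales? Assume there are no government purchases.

1724

Without the control the market clears where 6079 - 5P = 8P - 1201, i.e. P* = 560 and Q* = 3279.
The floor of 871 is above the equilibrium price 560, so it binds.
At P = 871: Qd = 6079 - 5·871 = 1724 and Qs = 8·871 - 1201 = 5767.
The quantity actually transacted is the short side, demand: 1724.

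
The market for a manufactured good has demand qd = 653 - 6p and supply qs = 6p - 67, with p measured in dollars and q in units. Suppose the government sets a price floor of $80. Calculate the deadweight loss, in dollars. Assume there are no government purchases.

Setting quantity demanded equal to quantity supplied, 653 - 6p = 6p - 67, gives p* = 60 and q* = 293.
The floor of 80 is above the equilibrium price 60, so it binds.
At p = 80: qd = 653 - 6·80 = 173 and qs = 6·80 - 67 = 413.
Quantity traded falls to 173. At q = 173 the demand price is (653 - 173)/6 = 80 and the supply price is (67 + 173)/6 = 40.
Deadweight loss = ½ · (80 - 40) · (293 - 173) = ½ · 40 · 120 = 2400.

2400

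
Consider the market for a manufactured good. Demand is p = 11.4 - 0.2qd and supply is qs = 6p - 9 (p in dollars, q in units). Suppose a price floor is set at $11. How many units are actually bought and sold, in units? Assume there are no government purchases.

2

Rearranging demand gives qd = 57 - 5p. Equilibrium: 57 - 5p = 6p - 9, so 66 = 11p and p* = 6, q* = 27.
The floor of 11 is above the equilibrium price 6, so it binds.
At p = 11: qd = 57 - 5·11 = 2 and qs = 6·11 - 9 = 57.
The quantity actually transacted is the short side, demand: 2.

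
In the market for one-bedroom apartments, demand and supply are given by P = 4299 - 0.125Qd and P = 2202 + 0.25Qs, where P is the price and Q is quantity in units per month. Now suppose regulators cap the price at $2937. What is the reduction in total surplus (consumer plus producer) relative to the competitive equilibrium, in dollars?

1318707

Rearranging demand gives Qd = 34392 - 8P; rearranging supply gives Qs = 4P - 8808. Without the control the market clears where 34392 - 8P = 4P - 8808, i.e. P* = 3600 and Q* = 5592.
Because the ceiling (2937) lies below the market-clearing price, it is binding.
At P = 2937: Qd = 34392 - 8·2937 = 10896 and Qs = 4·2937 - 8808 = 2940.
Quantity traded falls to 2940. At Q = 2940 the demand price is (34392 - 2940)/8 = 3931.5 and the supply price is (8808 + 2940)/4 = 2937.
Deadweight loss = ½ · (3931.5 - 2937) · (5592 - 2940) = ½ · 994.5 · 2652 = 1318707.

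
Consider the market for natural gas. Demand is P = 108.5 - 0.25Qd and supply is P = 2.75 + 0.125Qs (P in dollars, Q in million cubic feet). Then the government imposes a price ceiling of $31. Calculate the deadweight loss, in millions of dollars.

Rearranging demand gives Qd = 434 - 4P; rearranging supply gives Qs = 8P - 22. Without the control the market clears where 434 - 4P = 8P - 22, i.e. P* = 38 and Q* = 282.
Since 31 < 38, the ceiling is binding.
At P = 31: Qd = 434 - 4·31 = 310 and Qs = 8·31 - 22 = 226.
Quantity traded falls to 226. At Q = 226 the demand price is (434 - 226)/4 = 52 and the supply price is (22 + 226)/8 = 31.
Deadweight loss = ½ · (52 - 31) · (282 - 226) = ½ · 21 · 56 = 588.

588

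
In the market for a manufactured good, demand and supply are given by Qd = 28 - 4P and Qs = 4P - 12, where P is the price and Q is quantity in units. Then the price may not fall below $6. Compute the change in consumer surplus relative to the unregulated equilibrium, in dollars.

Without the control the market clears where 28 - 4P = 4P - 12, i.e. P* = 5 and Q* = 8.
The floor of 6 is above the equilibrium price 5, so it binds.
At P = 6: Qd = 28 - 4·6 = 4 and Qs = 4·6 - 12 = 12.
Consumer surplus without the control is ½ · (7 - 5) · 8 = 8.
With the floor, consumers buy 4 units at 6, so CS = ½ · (7 - 6) · 4 = 2.
Change in consumer surplus = 2 - 8 = -6.

-6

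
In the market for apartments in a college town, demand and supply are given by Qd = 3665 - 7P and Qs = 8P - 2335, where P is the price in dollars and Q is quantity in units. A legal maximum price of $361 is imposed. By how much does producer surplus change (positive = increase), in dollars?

-27651

In a free market, 3665 - 7P = 8P - 2335 gives the equilibrium P* = 400, Q* = 865.
Because the ceiling (361) lies below the market-clearing price, it is binding.
At P = 361: Qd = 3665 - 7·361 = 1138 and Qs = 8·361 - 2335 = 553.
Producer surplus without the control is ½ · (400 - 291.875) · 865 = 46764.0625.
With the ceiling, producers sell 553 units at 361, so PS = ½ · (361 - 291.875) · 553 = 19113.0625.
Change in producer surplus = 19113.0625 - 46764.0625 = -27651.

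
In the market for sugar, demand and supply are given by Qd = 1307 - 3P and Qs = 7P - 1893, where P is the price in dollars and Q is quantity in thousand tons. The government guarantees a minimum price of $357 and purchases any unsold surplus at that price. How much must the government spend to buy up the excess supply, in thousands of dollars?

132090

In a free market, 1307 - 3P = 7P - 1893 gives the equilibrium P* = 320, Q* = 347.
The floor of 357 is above the equilibrium price 320, so it binds.
At P = 357: Qd = 1307 - 3·357 = 236 and Qs = 7·357 - 1893 = 606.
Surplus = Qs - Qd = 370.
Government expenditure = surplus × support price = 370 × 357 = 132090.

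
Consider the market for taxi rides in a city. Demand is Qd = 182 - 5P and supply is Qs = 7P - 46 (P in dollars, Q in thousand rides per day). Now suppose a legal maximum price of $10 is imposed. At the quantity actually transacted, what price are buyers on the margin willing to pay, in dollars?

Setting quantity demanded equal to quantity supplied, 182 - 5P = 7P - 46, gives P* = 19 and Q* = 87.
Because the ceiling (10) lies below the market-clearing price, it is binding.
At P = 10: Qd = 182 - 5·10 = 132 and Qs = 7·10 - 46 = 24.
Only 24 units reach the market. On the demand curve, the marginal buyer's willingness to pay at Q = 24 is (182 - 24)/5 = 31.6.

31.6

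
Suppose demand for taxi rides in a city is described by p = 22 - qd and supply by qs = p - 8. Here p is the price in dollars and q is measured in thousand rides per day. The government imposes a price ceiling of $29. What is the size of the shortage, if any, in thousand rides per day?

Rearranging demand gives qd = 22 - p. Setting quantity demanded equal to quantity supplied, 22 - p = p - 8, gives p* = 15 and q* = 7.
Since 29 is above p* = 15, the ceiling does not bind and the free-market outcome prevails.
Since the control does not bind, there is no shortage.

0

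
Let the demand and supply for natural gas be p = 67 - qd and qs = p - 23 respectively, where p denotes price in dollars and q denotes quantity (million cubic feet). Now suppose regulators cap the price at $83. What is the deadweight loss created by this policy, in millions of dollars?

0

Rearranging demand gives qd = 67 - p. In a free market, 67 - p = p - 23 gives the equilibrium p* = 45, q* = 22.
Since 83 is above p* = 45, the ceiling does not bind and the free-market outcome prevails.
Since the control does not bind, no trades are prevented and deadweight loss is zero.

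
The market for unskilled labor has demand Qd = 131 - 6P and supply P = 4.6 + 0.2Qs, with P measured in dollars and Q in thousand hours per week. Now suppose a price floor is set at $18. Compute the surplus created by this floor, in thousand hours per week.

Rearranging supply gives Qs = 5P - 23. Equilibrium: 131 - 6P = 5P - 23, so 154 = 11P and P* = 14, Q* = 47.
The floor of 18 is above the equilibrium price 14, so it binds.
At P = 18: Qd = 131 - 6·18 = 23 and Qs = 5·18 - 23 = 67.
Surplus = Qs - Qd = 67 - 23 = 44.

44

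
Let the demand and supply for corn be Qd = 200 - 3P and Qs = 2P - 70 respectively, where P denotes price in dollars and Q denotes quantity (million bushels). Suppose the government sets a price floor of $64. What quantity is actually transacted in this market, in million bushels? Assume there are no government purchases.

Setting quantity demanded equal to quantity supplied, 200 - 3P = 2P - 70, gives P* = 54 and Q* = 38.
Because the floor (64) lies above the market-clearing price, it is binding.
At P = 64: Qd = 200 - 3·64 = 8 and Qs = 2·64 - 70 = 58.
The quantity actually transacted is the short side, demand: 8.

8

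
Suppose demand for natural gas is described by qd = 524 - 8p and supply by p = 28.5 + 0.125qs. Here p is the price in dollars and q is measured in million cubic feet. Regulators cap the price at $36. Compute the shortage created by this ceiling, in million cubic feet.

176

Rearranging supply gives qs = 8p - 228. Without the control the market clears where 524 - 8p = 8p - 228, i.e. p* = 47 and q* = 148.
Because the ceiling (36) lies below the market-clearing price, it is binding.
At p = 36: qd = 524 - 8·36 = 236 and qs = 8·36 - 228 = 60.
Shortage = qd - qs = 236 - 60 = 176.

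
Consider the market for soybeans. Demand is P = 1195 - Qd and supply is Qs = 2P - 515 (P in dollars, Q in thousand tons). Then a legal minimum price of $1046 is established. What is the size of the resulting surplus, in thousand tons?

1428

Rearranging demand gives Qd = 1195 - P. Without the control the market clears where 1195 - P = 2P - 515, i.e. P* = 570 and Q* = 625.
The floor of 1046 is above the equilibrium price 570, so it binds.
At P = 1046: Qd = 1195 - 1046 = 149 and Qs = 2·1046 - 515 = 1577.
Surplus = Qs - Qd = 1577 - 149 = 1428.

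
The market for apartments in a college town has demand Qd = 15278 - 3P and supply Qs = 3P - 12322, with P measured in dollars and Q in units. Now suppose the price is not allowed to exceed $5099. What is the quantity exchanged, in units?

1478

Without the control the market clears where 15278 - 3P = 3P - 12322, i.e. P* = 4600 and Q* = 1478.
Since 5099 is above P* = 4600, the ceiling does not bind and the free-market outcome prevails.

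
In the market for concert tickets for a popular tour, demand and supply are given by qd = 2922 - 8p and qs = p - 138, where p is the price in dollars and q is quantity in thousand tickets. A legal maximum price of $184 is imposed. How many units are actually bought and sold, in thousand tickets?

46

Equilibrium: 2922 - 8p = p - 138, so 3060 = 9p and p* = 340, q* = 202.
Because the ceiling (184) lies below the market-clearing price, it is binding.
At p = 184: qd = 2922 - 8·184 = 1450 and qs = 184 - 138 = 46.
The quantity actually transacted is the short side, supply: 46.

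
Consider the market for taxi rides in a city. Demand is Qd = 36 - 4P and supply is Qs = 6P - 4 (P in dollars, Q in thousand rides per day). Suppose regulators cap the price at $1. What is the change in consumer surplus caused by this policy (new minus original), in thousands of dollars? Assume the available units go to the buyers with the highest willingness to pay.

-34.5

In a free market, 36 - 4P = 6P - 4 gives the equilibrium P* = 4, Q* = 20.
Because the ceiling (1) lies below the market-clearing price, it is binding.
At P = 1: Qd = 36 - 4·1 = 32 and Qs = 6·1 - 4 = 2.
Consumer surplus without the control is ½ · (9 - 4) · 20 = 50.
With the ceiling, 2 units are sold at 1 (assume they go to the highest-value buyers). The demand price at Q = 2 is 8.5, so CS = ½ · [(9 - 1) + (8.5 - 1)] · 2 = 15.5.
Change in consumer surplus = 15.5 - 50 = -34.5.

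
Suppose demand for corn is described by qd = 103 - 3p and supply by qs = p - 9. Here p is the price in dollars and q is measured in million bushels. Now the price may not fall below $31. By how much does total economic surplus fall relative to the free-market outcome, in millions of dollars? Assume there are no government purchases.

54

Equilibrium: 103 - 3p = p - 9, so 112 = 4p and p* = 28, q* = 19.
The floor of 31 is above the equilibrium price 28, so it binds.
At p = 31: qd = 103 - 3·31 = 10 and qs = 31 - 9 = 22.
Quantity traded falls to 10. At q = 10 the demand price is (103 - 10)/3 = 31 and the supply price is 9 + 10 = 19.
Deadweight loss = ½ · (31 - 19) · (19 - 10) = ½ · 12 · 9 = 54.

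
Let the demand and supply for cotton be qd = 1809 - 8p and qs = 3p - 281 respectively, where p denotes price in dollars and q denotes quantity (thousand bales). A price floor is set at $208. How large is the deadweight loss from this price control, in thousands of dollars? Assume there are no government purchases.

In a free market, 1809 - 8p = 3p - 281 gives the equilibrium p* = 190, q* = 289.
Because the floor (208) lies above the market-clearing price, it is binding.
At p = 208: qd = 1809 - 8·208 = 145 and qs = 3·208 - 281 = 343.
Quantity traded falls to 145. At q = 145 the demand price is (1809 - 145)/8 = 208 and the supply price is (281 + 145)/3 = 142.
Deadweight loss = ½ · (208 - 142) · (289 - 145) = ½ · 66 · 144 = 4752.

4752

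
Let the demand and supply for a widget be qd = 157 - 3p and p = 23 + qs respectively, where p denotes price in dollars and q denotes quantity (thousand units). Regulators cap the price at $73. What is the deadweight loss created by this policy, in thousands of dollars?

Rearranging supply gives qs = p - 23. Setting quantity demanded equal to quantity supplied, 157 - 3p = p - 23, gives p* = 45 and q* = 22.
The ceiling of 73 is above the equilibrium price 45, so it is not binding; the market clears at p* = 45, q* = 22.
Since the control does not bind, no trades are prevented and deadweight loss is zero.

0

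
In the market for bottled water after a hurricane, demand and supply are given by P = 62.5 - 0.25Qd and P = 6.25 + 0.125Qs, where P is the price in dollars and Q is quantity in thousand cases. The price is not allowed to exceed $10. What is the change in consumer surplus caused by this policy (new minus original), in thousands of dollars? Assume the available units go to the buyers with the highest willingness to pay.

Rearranging demand gives Qd = 250 - 4P; rearranging supply gives Qs = 8P - 50. Without the control the market clears where 250 - 4P = 8P - 50, i.e. P* = 25 and Q* = 150.
Since 10 < 25, the ceiling is binding.
At P = 10: Qd = 250 - 4·10 = 210 and Qs = 8·10 - 50 = 30.
Consumer surplus without the control is ½ · (62.5 - 25) · 150 = 2812.5.
With the ceiling, 30 units are sold at 10 (assume they go to the highest-value buyers). The demand price at Q = 30 is 55, so CS = ½ · [(62.5 - 10) + (55 - 10)] · 30 = 1462.5.
Change in consumer surplus = 1462.5 - 2812.5 = -1350.

-1350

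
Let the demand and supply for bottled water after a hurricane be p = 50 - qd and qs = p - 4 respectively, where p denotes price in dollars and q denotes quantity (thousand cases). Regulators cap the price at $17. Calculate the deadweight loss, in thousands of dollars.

100

Rearranging demand gives qd = 50 - p. Setting quantity demanded equal to quantity supplied, 50 - p = p - 4, gives p* = 27 and q* = 23.
Because the ceiling (17) lies below the market-clearing price, it is binding.
At p = 17: qd = 50 - 17 = 33 and qs = 17 - 4 = 13.
Quantity traded falls to 13. At q = 13 the demand price is 50 - 13 = 37 and the supply price is 4 + 13 = 17.
Deadweight loss = ½ · (37 - 17) · (23 - 13) = ½ · 20 · 10 = 100.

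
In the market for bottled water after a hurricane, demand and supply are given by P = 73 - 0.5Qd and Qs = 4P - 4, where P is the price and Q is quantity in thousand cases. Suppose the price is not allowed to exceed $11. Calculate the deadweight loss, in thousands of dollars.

Rearranging demand gives Qd = 146 - 2P. Setting quantity demanded equal to quantity supplied, 146 - 2P = 4P - 4, gives P* = 25 and Q* = 96.
Because the ceiling (11) lies below the market-clearing price, it is binding.
At P = 11: Qd = 146 - 2·11 = 124 and Qs = 4·11 - 4 = 40.
Quantity traded falls to 40. At Q = 40 the demand price is (146 - 40)/2 = 53 and the supply price is (4 + 40)/4 = 11.
Deadweight loss = ½ · (53 - 11) · (96 - 40) = ½ · 42 · 56 = 1176.

1176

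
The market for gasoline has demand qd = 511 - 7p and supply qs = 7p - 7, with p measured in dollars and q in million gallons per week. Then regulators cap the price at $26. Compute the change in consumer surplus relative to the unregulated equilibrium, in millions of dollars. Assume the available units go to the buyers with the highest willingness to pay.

1501.5

Setting quantity demanded equal to quantity supplied, 511 - 7p = 7p - 7, gives p* = 37 and q* = 252.
The ceiling of 26 is below the equilibrium price 37, so it binds.
At p = 26: qd = 511 - 7·26 = 329 and qs = 7·26 - 7 = 175.
Consumer surplus without the control is ½ · (73 - 37) · 252 = 4536.
With the ceiling, 175 units are sold at 26 (assume they go to the highest-value buyers). The demand price at q = 175 is 48, so CS = ½ · [(73 - 26) + (48 - 26)] · 175 = 6037.5.
Change in consumer surplus = 6037.5 - 4536 = 1501.5.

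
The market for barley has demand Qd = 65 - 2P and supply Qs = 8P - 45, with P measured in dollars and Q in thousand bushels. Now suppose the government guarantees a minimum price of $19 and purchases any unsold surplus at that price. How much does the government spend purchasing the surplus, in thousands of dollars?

1520

Without the control the market clears where 65 - 2P = 8P - 45, i.e. P* = 11 and Q* = 43.
Since 19 > 11, the floor is binding.
At P = 19: Qd = 65 - 2·19 = 27 and Qs = 8·19 - 45 = 107.
Surplus = Qs - Qd = 80.
Government expenditure = surplus × support price = 80 × 19 = 1520.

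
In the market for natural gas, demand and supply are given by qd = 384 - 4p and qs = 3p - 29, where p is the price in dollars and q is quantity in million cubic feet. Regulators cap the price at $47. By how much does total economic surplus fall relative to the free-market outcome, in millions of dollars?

378

Setting quantity demanded equal to quantity supplied, 384 - 4p = 3p - 29, gives p* = 59 and q* = 148.
Because the ceiling (47) lies below the market-clearing price, it is binding.
At p = 47: qd = 384 - 4·47 = 196 and qs = 3·47 - 29 = 112.
Quantity traded falls to 112. At q = 112 the demand price is (384 - 112)/4 = 68 and the supply price is (29 + 112)/3 = 47.
Deadweight loss = ½ · (68 - 47) · (148 - 112) = ½ · 21 · 36 = 378.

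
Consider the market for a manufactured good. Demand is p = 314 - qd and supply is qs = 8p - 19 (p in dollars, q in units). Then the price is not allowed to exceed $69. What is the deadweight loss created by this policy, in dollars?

Rearranging demand gives qd = 314 - p. Without the control the market clears where 314 - p = 8p - 19, i.e. p* = 37 and q* = 277.
Since 69 is above p* = 37, the ceiling does not bind and the free-market outcome prevails.
Since the control does not bind, no trades are prevented and deadweight loss is zero.

0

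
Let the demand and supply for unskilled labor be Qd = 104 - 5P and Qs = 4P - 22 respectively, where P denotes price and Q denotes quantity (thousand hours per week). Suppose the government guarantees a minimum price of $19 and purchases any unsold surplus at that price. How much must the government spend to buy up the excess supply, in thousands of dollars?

855

Without the control the market clears where 104 - 5P = 4P - 22, i.e. P* = 14 and Q* = 34.
The floor of 19 is above the equilibrium price 14, so it binds.
At P = 19: Qd = 104 - 5·19 = 9 and Qs = 4·19 - 22 = 54.
Surplus = Qs - Qd = 45.
Government expenditure = surplus × support price = 45 × 19 = 855.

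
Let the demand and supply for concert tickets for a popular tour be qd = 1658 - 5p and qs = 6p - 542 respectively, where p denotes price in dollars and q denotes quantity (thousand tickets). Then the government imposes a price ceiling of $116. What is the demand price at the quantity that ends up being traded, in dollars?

Equilibrium: 1658 - 5p = 6p - 542, so 2200 = 11p and p* = 200, q* = 658.
Since 116 < 200, the ceiling is binding.
At p = 116: qd = 1658 - 5·116 = 1078 and qs = 6·116 - 542 = 154.
Only 154 units reach the market. On the demand curve, the marginal buyer's willingness to pay at q = 154 is (1658 - 154)/5 = 300.8.

300.8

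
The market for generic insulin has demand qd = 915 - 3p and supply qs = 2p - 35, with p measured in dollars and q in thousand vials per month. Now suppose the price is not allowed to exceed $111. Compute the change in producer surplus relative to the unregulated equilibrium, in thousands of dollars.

-21014

Without the control the market clears where 915 - 3p = 2p - 35, i.e. p* = 190 and q* = 345.
Since 111 < 190, the ceiling is binding.
At p = 111: qd = 915 - 3·111 = 582 and qs = 2·111 - 35 = 187.
Producer surplus without the control is ½ · (190 - 17.5) · 345 = 29756.25.
With the ceiling, producers sell 187 units at 111, so PS = ½ · (111 - 17.5) · 187 = 8742.25.
Change in producer surplus = 8742.25 - 29756.25 = -21014.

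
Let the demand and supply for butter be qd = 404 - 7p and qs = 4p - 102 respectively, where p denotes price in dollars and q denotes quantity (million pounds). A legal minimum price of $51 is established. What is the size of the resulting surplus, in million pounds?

Without the control the market clears where 404 - 7p = 4p - 102, i.e. p* = 46 and q* = 82.
The floor of 51 is above the equilibrium price 46, so it binds.
At p = 51: qd = 404 - 7·51 = 47 and qs = 4·51 - 102 = 102.
Surplus = qs - qd = 102 - 47 = 55.

55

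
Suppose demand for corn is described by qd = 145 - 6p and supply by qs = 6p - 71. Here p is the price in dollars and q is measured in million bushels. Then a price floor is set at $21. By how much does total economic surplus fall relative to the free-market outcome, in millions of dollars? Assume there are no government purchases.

54

In a free market, 145 - 6p = 6p - 71 gives the equilibrium p* = 18, q* = 37.
The floor of 21 is above the equilibrium price 18, so it binds.
At p = 21: qd = 145 - 6·21 = 19 and qs = 6·21 - 71 = 55.
Quantity traded falls to 19. At q = 19 the demand price is (145 - 19)/6 = 21 and the supply price is (71 + 19)/6 = 15.
Deadweight loss = ½ · (21 - 15) · (37 - 19) = ½ · 6 · 18 = 54.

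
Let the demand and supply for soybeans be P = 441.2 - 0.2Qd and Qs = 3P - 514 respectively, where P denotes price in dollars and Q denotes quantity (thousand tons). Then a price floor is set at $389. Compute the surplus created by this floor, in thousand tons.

392

Rearranging demand gives Qd = 2206 - 5P. Without the control the market clears where 2206 - 5P = 3P - 514, i.e. P* = 340 and Q* = 506.
The floor of 389 is above the equilibrium price 340, so it binds.
At P = 389: Qd = 2206 - 5·389 = 261 and Qs = 3·389 - 514 = 653.
Surplus = Qs - Qd = 653 - 261 = 392.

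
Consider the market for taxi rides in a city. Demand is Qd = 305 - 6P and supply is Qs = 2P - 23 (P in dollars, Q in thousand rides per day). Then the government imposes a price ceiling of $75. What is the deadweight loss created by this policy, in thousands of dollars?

Equilibrium: 305 - 6P = 2P - 23, so 328 = 8P and P* = 41, Q* = 59.
Since 75 is above P* = 41, the ceiling does not bind and the free-market outcome prevails.
Since the control does not bind, no trades are prevented and deadweight loss is zero.

0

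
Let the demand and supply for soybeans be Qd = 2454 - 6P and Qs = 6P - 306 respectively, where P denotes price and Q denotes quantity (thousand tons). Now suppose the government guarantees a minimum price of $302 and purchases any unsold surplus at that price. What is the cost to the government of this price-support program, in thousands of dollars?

Setting quantity demanded equal to quantity supplied, 2454 - 6P = 6P - 306, gives P* = 230 and Q* = 1074.
Because the floor (302) lies above the market-clearing price, it is binding.
At P = 302: Qd = 2454 - 6·302 = 642 and Qs = 6·302 - 306 = 1506.
Surplus = Qs - Qd = 864.
Government expenditure = surplus × support price = 864 × 302 = 260928.

260928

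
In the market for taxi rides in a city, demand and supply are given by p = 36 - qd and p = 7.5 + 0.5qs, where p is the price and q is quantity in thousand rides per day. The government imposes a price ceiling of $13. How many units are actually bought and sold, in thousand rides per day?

Rearranging demand gives qd = 36 - p; rearranging supply gives qs = 2p - 15. Without the control the market clears where 36 - p = 2p - 15, i.e. p* = 17 and q* = 19.
Since 13 < 17, the ceiling is binding.
At p = 13: qd = 36 - 13 = 23 and qs = 2·13 - 15 = 11.
The quantity actually transacted is the short side, supply: 11.

11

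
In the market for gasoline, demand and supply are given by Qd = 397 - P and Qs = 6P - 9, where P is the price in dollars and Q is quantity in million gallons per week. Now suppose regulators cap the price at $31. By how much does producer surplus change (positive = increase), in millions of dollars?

Without the control the market clears where 397 - P = 6P - 9, i.e. P* = 58 and Q* = 339.
The ceiling of 31 is below the equilibrium price 58, so it binds.
At P = 31: Qd = 397 - 31 = 366 and Qs = 6·31 - 9 = 177.
Producer surplus without the control is ½ · (58 - 1.5) · 339 = 9576.75.
With the ceiling, producers sell 177 units at 31, so PS = ½ · (31 - 1.5) · 177 = 2610.75.
Change in producer surplus = 2610.75 - 9576.75 = -6966.

-6966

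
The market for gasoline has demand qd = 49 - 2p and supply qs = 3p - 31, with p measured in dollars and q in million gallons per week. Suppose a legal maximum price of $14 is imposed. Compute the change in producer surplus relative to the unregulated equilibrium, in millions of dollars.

In a free market, 49 - 2p = 3p - 31 gives the equilibrium p* = 16, q* = 17.
The ceiling of 14 is below the equilibrium price 16, so it binds.
At p = 14: qd = 49 - 2·14 = 21 and qs = 3·14 - 31 = 11.
Producer surplus without the control is ½ · (16 - 31/3) · 17 = 289/6.
With the ceiling, producers sell 11 units at 14, so PS = ½ · (14 - 31/3) · 11 = 121/6.
Change in producer surplus = 121/6 - 289/6 = -28.

-28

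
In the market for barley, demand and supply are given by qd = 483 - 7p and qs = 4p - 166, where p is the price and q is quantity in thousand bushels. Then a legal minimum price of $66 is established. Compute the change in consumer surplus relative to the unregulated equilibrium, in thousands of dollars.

-318.5

In a free market, 483 - 7p = 4p - 166 gives the equilibrium p* = 59, q* = 70.
Because the floor (66) lies above the market-clearing price, it is binding.
At p = 66: qd = 483 - 7·66 = 21 and qs = 4·66 - 166 = 98.
Consumer surplus without the control is ½ · (69 - 59) · 70 = 350.
With the floor, consumers buy 21 units at 66, so CS = ½ · (69 - 66) · 21 = 31.5.
Change in consumer surplus = 31.5 - 350 = -318.5.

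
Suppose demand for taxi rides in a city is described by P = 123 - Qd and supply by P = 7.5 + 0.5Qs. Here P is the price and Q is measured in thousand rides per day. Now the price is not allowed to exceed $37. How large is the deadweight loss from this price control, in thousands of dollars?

Rearranging demand gives Qd = 123 - P; rearranging supply gives Qs = 2P - 15. Equilibrium: 123 - P = 2P - 15, so 138 = 3P and P* = 46, Q* = 77.
Since 37 < 46, the ceiling is binding.
At P = 37: Qd = 123 - 37 = 86 and Qs = 2·37 - 15 = 59.
Quantity traded falls to 59. At Q = 59 the demand price is 123 - 59 = 64 and the supply price is (15 + 59)/2 = 37.
Deadweight loss = ½ · (64 - 37) · (77 - 59) = ½ · 27 · 18 = 243.

243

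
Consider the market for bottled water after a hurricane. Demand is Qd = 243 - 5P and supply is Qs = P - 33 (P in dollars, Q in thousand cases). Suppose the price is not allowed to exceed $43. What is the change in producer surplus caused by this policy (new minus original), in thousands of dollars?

Equilibrium: 243 - 5P = P - 33, so 276 = 6P and P* = 46, Q* = 13.
Because the ceiling (43) lies below the market-clearing price, it is binding.
At P = 43: Qd = 243 - 5·43 = 28 and Qs = 43 - 33 = 10.
Producer surplus without the control is ½ · (46 - 33) · 13 = 84.5.
With the ceiling, producers sell 10 units at 43, so PS = ½ · (43 - 33) · 10 = 50.
Change in producer surplus = 50 - 84.5 = -34.5.

-34.5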